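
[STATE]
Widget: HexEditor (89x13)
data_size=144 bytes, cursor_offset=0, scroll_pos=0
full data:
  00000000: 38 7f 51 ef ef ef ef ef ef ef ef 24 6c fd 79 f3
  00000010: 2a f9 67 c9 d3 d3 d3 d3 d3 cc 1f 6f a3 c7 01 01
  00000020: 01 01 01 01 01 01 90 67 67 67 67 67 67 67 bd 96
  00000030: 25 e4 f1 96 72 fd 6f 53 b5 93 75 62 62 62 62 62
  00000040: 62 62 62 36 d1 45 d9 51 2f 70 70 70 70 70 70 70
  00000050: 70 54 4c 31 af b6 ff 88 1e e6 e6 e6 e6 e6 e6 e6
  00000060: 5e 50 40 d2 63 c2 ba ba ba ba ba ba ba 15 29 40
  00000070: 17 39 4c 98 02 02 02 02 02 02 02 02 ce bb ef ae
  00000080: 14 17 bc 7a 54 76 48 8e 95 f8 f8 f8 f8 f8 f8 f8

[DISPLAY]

00000000  38 7f 51 ef ef ef ef ef  ef ef ef 24 6c fd 79 f3  |8.Q........$l.y.|           
00000010  2a f9 67 c9 d3 d3 d3 d3  d3 cc 1f 6f a3 c7 01 01  |*.g........o....|           
00000020  01 01 01 01 01 01 90 67  67 67 67 67 67 67 bd 96  |.......ggggggg..|           
00000030  25 e4 f1 96 72 fd 6f 53  b5 93 75 62 62 62 62 62  |%...r.oS..ubbbbb|           
00000040  62 62 62 36 d1 45 d9 51  2f 70 70 70 70 70 70 70  |bbb6.E.Q/ppppppp|           
00000050  70 54 4c 31 af b6 ff 88  1e e6 e6 e6 e6 e6 e6 e6  |pTL1............|           
00000060  5e 50 40 d2 63 c2 ba ba  ba ba ba ba ba 15 29 40  |^P@.c.........)@|           
00000070  17 39 4c 98 02 02 02 02  02 02 02 02 ce bb ef ae  |.9L.............|           
00000080  14 17 bc 7a 54 76 48 8e  95 f8 f8 f8 f8 f8 f8 f8  |...zTvH.........|           
                                                                                         
                                                                                         
                                                                                         
                                                                                         


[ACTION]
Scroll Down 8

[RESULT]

00000080  14 17 bc 7a 54 76 48 8e  95 f8 f8 f8 f8 f8 f8 f8  |...zTvH.........|           
                                                                                         
                                                                                         
                                                                                         
                                                                                         
                                                                                         
                                                                                         
                                                                                         
                                                                                         
                                                                                         
                                                                                         
                                                                                         
                                                                                         


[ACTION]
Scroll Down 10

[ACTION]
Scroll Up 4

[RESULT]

00000040  62 62 62 36 d1 45 d9 51  2f 70 70 70 70 70 70 70  |bbb6.E.Q/ppppppp|           
00000050  70 54 4c 31 af b6 ff 88  1e e6 e6 e6 e6 e6 e6 e6  |pTL1............|           
00000060  5e 50 40 d2 63 c2 ba ba  ba ba ba ba ba 15 29 40  |^P@.c.........)@|           
00000070  17 39 4c 98 02 02 02 02  02 02 02 02 ce bb ef ae  |.9L.............|           
00000080  14 17 bc 7a 54 76 48 8e  95 f8 f8 f8 f8 f8 f8 f8  |...zTvH.........|           
                                                                                         
                                                                                         
                                                                                         
                                                                                         
                                                                                         
                                                                                         
                                                                                         
                                                                                         


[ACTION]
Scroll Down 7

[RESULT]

00000080  14 17 bc 7a 54 76 48 8e  95 f8 f8 f8 f8 f8 f8 f8  |...zTvH.........|           
                                                                                         
                                                                                         
                                                                                         
                                                                                         
                                                                                         
                                                                                         
                                                                                         
                                                                                         
                                                                                         
                                                                                         
                                                                                         
                                                                                         


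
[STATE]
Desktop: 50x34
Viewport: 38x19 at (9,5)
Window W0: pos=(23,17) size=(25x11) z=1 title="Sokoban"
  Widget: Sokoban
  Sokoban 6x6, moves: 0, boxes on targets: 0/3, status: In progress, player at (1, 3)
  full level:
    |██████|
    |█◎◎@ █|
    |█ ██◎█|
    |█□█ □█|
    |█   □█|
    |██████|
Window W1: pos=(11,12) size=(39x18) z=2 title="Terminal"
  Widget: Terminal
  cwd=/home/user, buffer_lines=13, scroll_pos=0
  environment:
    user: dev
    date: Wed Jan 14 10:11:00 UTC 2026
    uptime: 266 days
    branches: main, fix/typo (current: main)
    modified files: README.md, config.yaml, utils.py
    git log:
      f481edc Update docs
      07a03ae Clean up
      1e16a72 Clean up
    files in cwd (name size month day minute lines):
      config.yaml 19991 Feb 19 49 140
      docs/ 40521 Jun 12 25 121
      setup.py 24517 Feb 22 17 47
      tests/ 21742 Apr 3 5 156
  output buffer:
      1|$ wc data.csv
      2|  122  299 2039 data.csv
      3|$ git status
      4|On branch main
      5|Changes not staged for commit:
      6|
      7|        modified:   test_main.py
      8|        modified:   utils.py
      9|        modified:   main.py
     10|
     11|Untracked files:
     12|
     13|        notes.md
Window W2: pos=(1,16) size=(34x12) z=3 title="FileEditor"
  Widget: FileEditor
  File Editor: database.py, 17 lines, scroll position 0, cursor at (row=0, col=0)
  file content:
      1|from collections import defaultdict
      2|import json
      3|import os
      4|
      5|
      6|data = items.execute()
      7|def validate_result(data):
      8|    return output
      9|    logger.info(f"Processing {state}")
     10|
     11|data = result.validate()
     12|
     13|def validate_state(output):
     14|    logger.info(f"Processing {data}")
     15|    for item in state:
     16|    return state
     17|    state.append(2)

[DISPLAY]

                                      
                                      
                                      
                                      
                                      
                                      
                                      
  ┏━━━━━━━━━━━━━━━━━━━━━━━━━━━━━━━━━━━
  ┃ Terminal                          
  ┠───────────────────────────────────
  ┃$ wc data.csv                      
━━━━━━━━━━━━━━━━━━━━━━━━━┓v           
itor                     ┃            
─────────────────────────┨            
llections import default▲┃commit:     
json                    █┃            
os                      ░┃t_main.py   
                        ░┃ls.py       
                        ░┃n.py        


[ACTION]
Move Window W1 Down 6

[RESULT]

                                      
                                      
                                      
                                      
                                      
                                      
                                      
                                      
                                      
                                      
                                      
━━━━━━━━━━━━━━━━━━━━━━━━━┓━━━━━━━━━━━━
itor                     ┃            
─────────────────────────┨────────────
llections import default▲┃            
json                    █┃v           
os                      ░┃            
                        ░┃            
                        ░┃commit:     


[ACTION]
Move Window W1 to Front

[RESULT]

                                      
                                      
                                      
                                      
                                      
                                      
                                      
                                      
                                      
                                      
                                      
━━┏━━━━━━━━━━━━━━━━━━━━━━━━━━━━━━━━━━━
it┃ Terminal                          
──┠───────────────────────────────────
ll┃$ wc data.csv                      
js┃  122  299 2039 data.csv           
os┃$ git status                       
  ┃On branch main                     
  ┃Changes not staged for commit:     


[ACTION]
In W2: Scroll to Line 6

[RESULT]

                                      
                                      
                                      
                                      
                                      
                                      
                                      
                                      
                                      
                                      
                                      
━━┏━━━━━━━━━━━━━━━━━━━━━━━━━━━━━━━━━━━
it┃ Terminal                          
──┠───────────────────────────────────
it┃$ wc data.csv                      
id┃  122  299 2039 data.csv           
ur┃$ git status                       
ge┃On branch main                     
  ┃Changes not staged for commit:     


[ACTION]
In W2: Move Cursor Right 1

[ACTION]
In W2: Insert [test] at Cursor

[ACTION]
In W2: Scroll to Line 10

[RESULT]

                                      
                                      
                                      
                                      
                                      
                                      
                                      
                                      
                                      
                                      
                                      
━━┏━━━━━━━━━━━━━━━━━━━━━━━━━━━━━━━━━━━
it┃ Terminal                          
──┠───────────────────────────────────
  ┃$ wc data.csv                      
re┃  122  299 2039 data.csv           
  ┃$ git status                       
id┃On branch main                     
ge┃Changes not staged for commit:     


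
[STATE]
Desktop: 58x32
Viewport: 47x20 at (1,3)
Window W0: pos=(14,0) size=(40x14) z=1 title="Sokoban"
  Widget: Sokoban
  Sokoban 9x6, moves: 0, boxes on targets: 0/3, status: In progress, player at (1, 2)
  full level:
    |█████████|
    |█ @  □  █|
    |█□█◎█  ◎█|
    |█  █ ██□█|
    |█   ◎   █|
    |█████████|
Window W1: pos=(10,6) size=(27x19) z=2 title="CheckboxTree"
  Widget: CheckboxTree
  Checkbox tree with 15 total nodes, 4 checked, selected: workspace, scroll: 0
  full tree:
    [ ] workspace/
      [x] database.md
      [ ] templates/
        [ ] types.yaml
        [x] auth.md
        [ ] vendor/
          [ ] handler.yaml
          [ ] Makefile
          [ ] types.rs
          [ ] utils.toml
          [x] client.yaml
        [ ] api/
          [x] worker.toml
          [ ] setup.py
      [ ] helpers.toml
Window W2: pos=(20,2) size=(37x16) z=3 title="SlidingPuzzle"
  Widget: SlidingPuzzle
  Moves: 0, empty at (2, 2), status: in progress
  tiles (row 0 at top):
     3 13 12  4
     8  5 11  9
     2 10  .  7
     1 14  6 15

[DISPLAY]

             ┃█████┃ SlidingPuzzle             
             ┃█ @  ┠───────────────────────────
             ┃█□█◎█┃┌────┬────┬────┬────┐      
         ┏━━━━━━━━━┃│  3 │ 13 │ 12 │  4 │      
         ┃ Checkbox┃├────┼────┼────┼────┤      
         ┠─────────┃│  8 │  5 │ 11 │  9 │      
         ┃>[-] work┃├────┼────┼────┼────┤      
         ┃   [x] da┃│  2 │ 10 │    │  7 │      
         ┃   [-] te┃├────┼────┼────┼────┤      
         ┃     [ ] ┃│  1 │ 14 │  6 │ 15 │      
         ┃     [x] ┃└────┴────┴────┴────┘      
         ┃     [-] ┃Moves: 0                   
         ┃       [ ┃                           
         ┃       [ ┃                           
         ┃       [ ┗━━━━━━━━━━━━━━━━━━━━━━━━━━━
         ┃       [ ] utils.toml    ┃           
         ┃       [x] client.yaml   ┃           
         ┃     [-] api/            ┃           
         ┃       [x] worker.toml   ┃           
         ┃       [ ] setup.py      ┃           


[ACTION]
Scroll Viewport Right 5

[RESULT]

        ┃█████┃ SlidingPuzzle                  
        ┃█ @  ┠────────────────────────────────
        ┃█□█◎█┃┌────┬────┬────┬────┐           
    ┏━━━━━━━━━┃│  3 │ 13 │ 12 │  4 │           
    ┃ Checkbox┃├────┼────┼────┼────┤           
    ┠─────────┃│  8 │  5 │ 11 │  9 │           
    ┃>[-] work┃├────┼────┼────┼────┤           
    ┃   [x] da┃│  2 │ 10 │    │  7 │           
    ┃   [-] te┃├────┼────┼────┼────┤           
    ┃     [ ] ┃│  1 │ 14 │  6 │ 15 │           
    ┃     [x] ┃└────┴────┴────┴────┘           
    ┃     [-] ┃Moves: 0                        
    ┃       [ ┃                                
    ┃       [ ┃                                
    ┃       [ ┗━━━━━━━━━━━━━━━━━━━━━━━━━━━━━━━━
    ┃       [ ] utils.toml    ┃                
    ┃       [x] client.yaml   ┃                
    ┃     [-] api/            ┃                
    ┃       [x] worker.toml   ┃                
    ┃       [ ] setup.py      ┃                


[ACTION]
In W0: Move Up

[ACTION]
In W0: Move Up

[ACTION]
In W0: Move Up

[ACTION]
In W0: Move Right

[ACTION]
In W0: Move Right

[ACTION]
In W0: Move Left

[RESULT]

        ┃█████┃ SlidingPuzzle                  
        ┃█  @ ┠────────────────────────────────
        ┃█□█◎█┃┌────┬────┬────┬────┐           
    ┏━━━━━━━━━┃│  3 │ 13 │ 12 │  4 │           
    ┃ Checkbox┃├────┼────┼────┼────┤           
    ┠─────────┃│  8 │  5 │ 11 │  9 │           
    ┃>[-] work┃├────┼────┼────┼────┤           
    ┃   [x] da┃│  2 │ 10 │    │  7 │           
    ┃   [-] te┃├────┼────┼────┼────┤           
    ┃     [ ] ┃│  1 │ 14 │  6 │ 15 │           
    ┃     [x] ┃└────┴────┴────┴────┘           
    ┃     [-] ┃Moves: 0                        
    ┃       [ ┃                                
    ┃       [ ┃                                
    ┃       [ ┗━━━━━━━━━━━━━━━━━━━━━━━━━━━━━━━━
    ┃       [ ] utils.toml    ┃                
    ┃       [x] client.yaml   ┃                
    ┃     [-] api/            ┃                
    ┃       [x] worker.toml   ┃                
    ┃       [ ] setup.py      ┃                


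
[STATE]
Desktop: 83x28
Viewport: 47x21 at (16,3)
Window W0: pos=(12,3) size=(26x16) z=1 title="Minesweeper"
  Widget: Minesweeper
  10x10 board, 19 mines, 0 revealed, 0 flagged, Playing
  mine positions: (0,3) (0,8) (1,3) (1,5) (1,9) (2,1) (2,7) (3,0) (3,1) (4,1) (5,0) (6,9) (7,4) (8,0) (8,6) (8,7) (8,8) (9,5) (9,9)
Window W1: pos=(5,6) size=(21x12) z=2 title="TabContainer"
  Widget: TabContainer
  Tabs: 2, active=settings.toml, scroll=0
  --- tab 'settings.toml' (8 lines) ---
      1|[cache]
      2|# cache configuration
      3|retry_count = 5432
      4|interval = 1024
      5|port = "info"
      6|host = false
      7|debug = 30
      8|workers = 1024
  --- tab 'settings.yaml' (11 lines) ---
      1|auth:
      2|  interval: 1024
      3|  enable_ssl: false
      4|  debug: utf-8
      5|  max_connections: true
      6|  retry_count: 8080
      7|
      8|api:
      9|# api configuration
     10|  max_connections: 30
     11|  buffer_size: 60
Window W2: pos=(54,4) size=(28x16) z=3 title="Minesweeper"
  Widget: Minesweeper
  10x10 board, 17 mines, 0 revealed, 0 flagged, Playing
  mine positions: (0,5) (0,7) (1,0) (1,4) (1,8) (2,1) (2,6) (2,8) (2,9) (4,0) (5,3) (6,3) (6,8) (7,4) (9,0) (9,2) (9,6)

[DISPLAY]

━━━━━━━━━━━━━━━━━━━━━┓                         
nesweeper            ┃                ┏━━━━━━━━
─────────────────────┨                ┃ Mineswe
━━━━━━━━━┓           ┃                ┠────────
ner      ┃           ┃                ┃■■■■■■■■
─────────┨           ┃                ┃■■■■■■■■
toml]│ se┃           ┃                ┃■■■■■■■■
─────────┃           ┃                ┃■■■■■■■■
         ┃           ┃                ┃■■■■■■■■
nfigurati┃           ┃                ┃■■■■■■■■
t = 5432 ┃           ┃                ┃■■■■■■■■
 1024    ┃           ┃                ┃■■■■■■■■
fo"      ┃           ┃                ┃■■■■■■■■
se       ┃           ┃                ┃■■■■■■■■
━━━━━━━━━┛           ┃                ┃        
━━━━━━━━━━━━━━━━━━━━━┛                ┃        
                                      ┗━━━━━━━━
                                               
                                               
                                               
                                               


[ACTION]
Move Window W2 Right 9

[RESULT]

━━━━━━━━━━━━━━━━━━━━━┓                         
nesweeper            ┃                 ┏━━━━━━━
─────────────────────┨                 ┃ Minesw
━━━━━━━━━┓           ┃                 ┠───────
ner      ┃           ┃                 ┃■■■■■■■
─────────┨           ┃                 ┃■■■■■■■
toml]│ se┃           ┃                 ┃■■■■■■■
─────────┃           ┃                 ┃■■■■■■■
         ┃           ┃                 ┃■■■■■■■
nfigurati┃           ┃                 ┃■■■■■■■
t = 5432 ┃           ┃                 ┃■■■■■■■
 1024    ┃           ┃                 ┃■■■■■■■
fo"      ┃           ┃                 ┃■■■■■■■
se       ┃           ┃                 ┃■■■■■■■
━━━━━━━━━┛           ┃                 ┃       
━━━━━━━━━━━━━━━━━━━━━┛                 ┃       
                                       ┗━━━━━━━
                                               
                                               
                                               
                                               


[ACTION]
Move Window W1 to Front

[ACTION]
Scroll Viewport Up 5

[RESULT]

                                               
                                               
                                               
━━━━━━━━━━━━━━━━━━━━━┓                         
nesweeper            ┃                 ┏━━━━━━━
─────────────────────┨                 ┃ Minesw
━━━━━━━━━┓           ┃                 ┠───────
ner      ┃           ┃                 ┃■■■■■■■
─────────┨           ┃                 ┃■■■■■■■
toml]│ se┃           ┃                 ┃■■■■■■■
─────────┃           ┃                 ┃■■■■■■■
         ┃           ┃                 ┃■■■■■■■
nfigurati┃           ┃                 ┃■■■■■■■
t = 5432 ┃           ┃                 ┃■■■■■■■
 1024    ┃           ┃                 ┃■■■■■■■
fo"      ┃           ┃                 ┃■■■■■■■
se       ┃           ┃                 ┃■■■■■■■
━━━━━━━━━┛           ┃                 ┃       
━━━━━━━━━━━━━━━━━━━━━┛                 ┃       
                                       ┗━━━━━━━
                                               


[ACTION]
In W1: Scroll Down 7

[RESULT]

                                               
                                               
                                               
━━━━━━━━━━━━━━━━━━━━━┓                         
nesweeper            ┃                 ┏━━━━━━━
─────────────────────┨                 ┃ Minesw
━━━━━━━━━┓           ┃                 ┠───────
ner      ┃           ┃                 ┃■■■■■■■
─────────┨           ┃                 ┃■■■■■■■
toml]│ se┃           ┃                 ┃■■■■■■■
─────────┃           ┃                 ┃■■■■■■■
1024     ┃           ┃                 ┃■■■■■■■
         ┃           ┃                 ┃■■■■■■■
         ┃           ┃                 ┃■■■■■■■
         ┃           ┃                 ┃■■■■■■■
         ┃           ┃                 ┃■■■■■■■
         ┃           ┃                 ┃■■■■■■■
━━━━━━━━━┛           ┃                 ┃       
━━━━━━━━━━━━━━━━━━━━━┛                 ┃       
                                       ┗━━━━━━━
                                               


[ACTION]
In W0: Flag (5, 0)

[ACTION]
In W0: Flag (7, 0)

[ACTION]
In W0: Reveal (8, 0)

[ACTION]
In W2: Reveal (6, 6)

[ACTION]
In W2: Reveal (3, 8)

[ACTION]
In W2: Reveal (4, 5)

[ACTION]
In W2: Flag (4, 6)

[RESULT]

                                               
                                               
                                               
━━━━━━━━━━━━━━━━━━━━━┓                         
nesweeper            ┃                 ┏━━━━━━━
─────────────────────┨                 ┃ Minesw
━━━━━━━━━┓           ┃                 ┠───────
ner      ┃           ┃                 ┃■■■■■■■
─────────┨           ┃                 ┃■■■■■■■
toml]│ se┃           ┃                 ┃■■1112■
─────────┃           ┃                 ┃■■1  11
1024     ┃           ┃                 ┃■■111  
         ┃           ┃                 ┃■■■■2  
         ┃           ┃                 ┃■■■■31 
         ┃           ┃                 ┃■■■■■1 
         ┃           ┃                 ┃■■■■■21
         ┃           ┃                 ┃■■■■■■■
━━━━━━━━━┛           ┃                 ┃       
━━━━━━━━━━━━━━━━━━━━━┛                 ┃       
                                       ┗━━━━━━━
                                               


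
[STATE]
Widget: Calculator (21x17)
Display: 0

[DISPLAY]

                    0
┌───┬───┬───┬───┐    
│ 7 │ 8 │ 9 │ ÷ │    
├───┼───┼───┼───┤    
│ 4 │ 5 │ 6 │ × │    
├───┼───┼───┼───┤    
│ 1 │ 2 │ 3 │ - │    
├───┼───┼───┼───┤    
│ 0 │ . │ = │ + │    
├───┼───┼───┼───┤    
│ C │ MC│ MR│ M+│    
└───┴───┴───┴───┘    
                     
                     
                     
                     
                     


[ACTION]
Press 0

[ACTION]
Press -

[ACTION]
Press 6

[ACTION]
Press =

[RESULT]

                   -6
┌───┬───┬───┬───┐    
│ 7 │ 8 │ 9 │ ÷ │    
├───┼───┼───┼───┤    
│ 4 │ 5 │ 6 │ × │    
├───┼───┼───┼───┤    
│ 1 │ 2 │ 3 │ - │    
├───┼───┼───┼───┤    
│ 0 │ . │ = │ + │    
├───┼───┼───┼───┤    
│ C │ MC│ MR│ M+│    
└───┴───┴───┴───┘    
                     
                     
                     
                     
                     


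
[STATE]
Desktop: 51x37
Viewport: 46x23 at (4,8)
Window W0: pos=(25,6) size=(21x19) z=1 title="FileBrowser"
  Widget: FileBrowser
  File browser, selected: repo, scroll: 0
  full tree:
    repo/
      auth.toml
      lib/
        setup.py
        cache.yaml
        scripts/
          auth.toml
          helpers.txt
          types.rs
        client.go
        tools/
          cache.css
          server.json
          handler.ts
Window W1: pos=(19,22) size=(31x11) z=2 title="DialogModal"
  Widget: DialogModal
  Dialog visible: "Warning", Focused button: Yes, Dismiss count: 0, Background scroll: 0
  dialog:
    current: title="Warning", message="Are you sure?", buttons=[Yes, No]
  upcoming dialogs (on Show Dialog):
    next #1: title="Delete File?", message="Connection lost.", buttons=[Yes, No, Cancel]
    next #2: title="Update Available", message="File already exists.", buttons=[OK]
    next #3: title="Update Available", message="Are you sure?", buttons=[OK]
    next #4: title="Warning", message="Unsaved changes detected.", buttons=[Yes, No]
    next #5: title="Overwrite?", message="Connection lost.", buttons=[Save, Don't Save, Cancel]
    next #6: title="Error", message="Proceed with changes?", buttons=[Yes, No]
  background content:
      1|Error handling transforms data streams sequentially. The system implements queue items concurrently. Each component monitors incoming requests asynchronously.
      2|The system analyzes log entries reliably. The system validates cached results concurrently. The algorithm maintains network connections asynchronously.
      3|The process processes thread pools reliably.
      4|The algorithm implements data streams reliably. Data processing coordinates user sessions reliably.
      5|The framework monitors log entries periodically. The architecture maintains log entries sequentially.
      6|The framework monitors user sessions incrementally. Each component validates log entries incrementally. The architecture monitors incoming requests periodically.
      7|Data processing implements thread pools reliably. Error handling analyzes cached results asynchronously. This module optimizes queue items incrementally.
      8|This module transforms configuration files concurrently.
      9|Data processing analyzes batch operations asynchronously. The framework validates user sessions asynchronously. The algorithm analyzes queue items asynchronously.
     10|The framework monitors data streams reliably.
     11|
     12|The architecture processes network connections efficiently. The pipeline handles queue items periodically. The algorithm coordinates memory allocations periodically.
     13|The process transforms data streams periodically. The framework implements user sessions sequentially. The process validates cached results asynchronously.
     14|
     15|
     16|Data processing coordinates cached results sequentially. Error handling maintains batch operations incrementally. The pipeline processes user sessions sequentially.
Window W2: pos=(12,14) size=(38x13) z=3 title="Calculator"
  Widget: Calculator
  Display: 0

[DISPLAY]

                     ┠───────────────────┨    
                     ┃> [-] repo/        ┃    
                     ┃    auth.toml      ┃    
                     ┃    [+] lib/       ┃    
                     ┃                   ┃    
                     ┃                   ┃    
        ┏━━━━━━━━━━━━━━━━━━━━━━━━━━━━━━━━━━━━┓
        ┃ Calculator                         ┃
        ┠────────────────────────────────────┨
        ┃                                   0┃
        ┃┌───┬───┬───┬───┐                   ┃
        ┃│ 7 │ 8 │ 9 │ ÷ │                   ┃
        ┃├───┼───┼───┼───┤                   ┃
        ┃│ 4 │ 5 │ 6 │ × │                   ┃
        ┃├───┼───┼───┼───┤                   ┃
        ┃│ 1 │ 2 │ 3 │ - │                   ┃
        ┃├───┼───┼───┼───┤                   ┃
        ┃│ 0 │ . │ = │ + │                   ┃
        ┗━━━━━━━━━━━━━━━━━━━━━━━━━━━━━━━━━━━━┛
               ┃The pr│    Warning    │hread ┃
               ┃The al│ Are you sure? │s data┃
               ┃The fr│   [Yes]  No   │log en┃
               ┃The fr└───────────────┘user s┃


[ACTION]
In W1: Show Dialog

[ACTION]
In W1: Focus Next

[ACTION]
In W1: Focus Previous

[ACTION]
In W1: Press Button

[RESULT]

                     ┠───────────────────┨    
                     ┃> [-] repo/        ┃    
                     ┃    auth.toml      ┃    
                     ┃    [+] lib/       ┃    
                     ┃                   ┃    
                     ┃                   ┃    
        ┏━━━━━━━━━━━━━━━━━━━━━━━━━━━━━━━━━━━━┓
        ┃ Calculator                         ┃
        ┠────────────────────────────────────┨
        ┃                                   0┃
        ┃┌───┬───┬───┬───┐                   ┃
        ┃│ 7 │ 8 │ 9 │ ÷ │                   ┃
        ┃├───┼───┼───┼───┤                   ┃
        ┃│ 4 │ 5 │ 6 │ × │                   ┃
        ┃├───┼───┼───┼───┤                   ┃
        ┃│ 1 │ 2 │ 3 │ - │                   ┃
        ┃├───┼───┼───┼───┤                   ┃
        ┃│ 0 │ . │ = │ + │                   ┃
        ┗━━━━━━━━━━━━━━━━━━━━━━━━━━━━━━━━━━━━┛
               ┃The process processes thread ┃
               ┃The algorithm implements data┃
               ┃The framework monitors log en┃
               ┃The framework monitors user s┃


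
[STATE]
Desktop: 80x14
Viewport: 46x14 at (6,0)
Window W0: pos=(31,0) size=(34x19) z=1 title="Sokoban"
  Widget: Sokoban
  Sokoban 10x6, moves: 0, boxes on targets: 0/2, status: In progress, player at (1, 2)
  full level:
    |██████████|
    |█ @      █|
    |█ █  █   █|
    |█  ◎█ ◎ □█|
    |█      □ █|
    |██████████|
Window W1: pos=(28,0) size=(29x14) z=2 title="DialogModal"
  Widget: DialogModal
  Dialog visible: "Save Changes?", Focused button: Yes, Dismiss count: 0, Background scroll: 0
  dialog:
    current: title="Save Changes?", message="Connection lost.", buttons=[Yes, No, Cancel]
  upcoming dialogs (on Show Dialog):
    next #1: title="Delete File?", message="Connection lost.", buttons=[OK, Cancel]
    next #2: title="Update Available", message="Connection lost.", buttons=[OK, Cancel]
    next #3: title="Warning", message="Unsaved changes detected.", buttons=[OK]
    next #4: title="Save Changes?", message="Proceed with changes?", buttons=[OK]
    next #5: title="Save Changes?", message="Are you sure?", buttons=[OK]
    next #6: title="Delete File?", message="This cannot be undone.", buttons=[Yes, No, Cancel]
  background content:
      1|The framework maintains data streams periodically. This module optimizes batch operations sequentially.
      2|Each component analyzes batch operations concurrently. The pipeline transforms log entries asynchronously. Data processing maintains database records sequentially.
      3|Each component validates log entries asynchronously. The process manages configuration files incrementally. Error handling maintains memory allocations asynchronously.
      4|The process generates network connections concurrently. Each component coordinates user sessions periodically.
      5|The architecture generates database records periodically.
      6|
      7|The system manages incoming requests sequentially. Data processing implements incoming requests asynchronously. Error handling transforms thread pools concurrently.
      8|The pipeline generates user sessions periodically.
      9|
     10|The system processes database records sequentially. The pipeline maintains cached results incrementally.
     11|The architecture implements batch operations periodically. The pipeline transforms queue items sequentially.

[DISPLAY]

                      ┏━━━━━━━━━━━━━━━━━━━━━━━
                      ┃ DialogModal           
                      ┠───────────────────────
                      ┃The framework maintains
                      ┃Each component analyzes
                      ┃Ea┌────────────────────
                      ┃Th│    Save Changes?   
                      ┃Th│   Connection lost. 
                      ┃  │ [Yes]  No   Cancel 
                      ┃Th└────────────────────
                      ┃The pipeline generates 
                      ┃                       
                      ┃The system processes da
                      ┗━━━━━━━━━━━━━━━━━━━━━━━


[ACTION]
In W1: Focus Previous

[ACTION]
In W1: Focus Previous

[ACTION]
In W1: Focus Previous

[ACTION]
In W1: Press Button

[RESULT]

                      ┏━━━━━━━━━━━━━━━━━━━━━━━
                      ┃ DialogModal           
                      ┠───────────────────────
                      ┃The framework maintains
                      ┃Each component analyzes
                      ┃Each component validate
                      ┃The process generates n
                      ┃The architecture genera
                      ┃                       
                      ┃The system manages inco
                      ┃The pipeline generates 
                      ┃                       
                      ┃The system processes da
                      ┗━━━━━━━━━━━━━━━━━━━━━━━


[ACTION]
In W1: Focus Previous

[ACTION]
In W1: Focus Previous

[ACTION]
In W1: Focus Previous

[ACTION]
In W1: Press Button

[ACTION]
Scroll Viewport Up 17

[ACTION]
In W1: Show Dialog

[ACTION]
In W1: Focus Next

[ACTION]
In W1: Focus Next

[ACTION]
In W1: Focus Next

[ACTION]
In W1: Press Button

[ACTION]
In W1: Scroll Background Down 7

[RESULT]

                      ┏━━━━━━━━━━━━━━━━━━━━━━━
                      ┃ DialogModal           
                      ┠───────────────────────
                      ┃The pipeline generates 
                      ┃                       
                      ┃The system processes da
                      ┃The architecture implem
                      ┃                       
                      ┃                       
                      ┃                       
                      ┃                       
                      ┃                       
                      ┃                       
                      ┗━━━━━━━━━━━━━━━━━━━━━━━


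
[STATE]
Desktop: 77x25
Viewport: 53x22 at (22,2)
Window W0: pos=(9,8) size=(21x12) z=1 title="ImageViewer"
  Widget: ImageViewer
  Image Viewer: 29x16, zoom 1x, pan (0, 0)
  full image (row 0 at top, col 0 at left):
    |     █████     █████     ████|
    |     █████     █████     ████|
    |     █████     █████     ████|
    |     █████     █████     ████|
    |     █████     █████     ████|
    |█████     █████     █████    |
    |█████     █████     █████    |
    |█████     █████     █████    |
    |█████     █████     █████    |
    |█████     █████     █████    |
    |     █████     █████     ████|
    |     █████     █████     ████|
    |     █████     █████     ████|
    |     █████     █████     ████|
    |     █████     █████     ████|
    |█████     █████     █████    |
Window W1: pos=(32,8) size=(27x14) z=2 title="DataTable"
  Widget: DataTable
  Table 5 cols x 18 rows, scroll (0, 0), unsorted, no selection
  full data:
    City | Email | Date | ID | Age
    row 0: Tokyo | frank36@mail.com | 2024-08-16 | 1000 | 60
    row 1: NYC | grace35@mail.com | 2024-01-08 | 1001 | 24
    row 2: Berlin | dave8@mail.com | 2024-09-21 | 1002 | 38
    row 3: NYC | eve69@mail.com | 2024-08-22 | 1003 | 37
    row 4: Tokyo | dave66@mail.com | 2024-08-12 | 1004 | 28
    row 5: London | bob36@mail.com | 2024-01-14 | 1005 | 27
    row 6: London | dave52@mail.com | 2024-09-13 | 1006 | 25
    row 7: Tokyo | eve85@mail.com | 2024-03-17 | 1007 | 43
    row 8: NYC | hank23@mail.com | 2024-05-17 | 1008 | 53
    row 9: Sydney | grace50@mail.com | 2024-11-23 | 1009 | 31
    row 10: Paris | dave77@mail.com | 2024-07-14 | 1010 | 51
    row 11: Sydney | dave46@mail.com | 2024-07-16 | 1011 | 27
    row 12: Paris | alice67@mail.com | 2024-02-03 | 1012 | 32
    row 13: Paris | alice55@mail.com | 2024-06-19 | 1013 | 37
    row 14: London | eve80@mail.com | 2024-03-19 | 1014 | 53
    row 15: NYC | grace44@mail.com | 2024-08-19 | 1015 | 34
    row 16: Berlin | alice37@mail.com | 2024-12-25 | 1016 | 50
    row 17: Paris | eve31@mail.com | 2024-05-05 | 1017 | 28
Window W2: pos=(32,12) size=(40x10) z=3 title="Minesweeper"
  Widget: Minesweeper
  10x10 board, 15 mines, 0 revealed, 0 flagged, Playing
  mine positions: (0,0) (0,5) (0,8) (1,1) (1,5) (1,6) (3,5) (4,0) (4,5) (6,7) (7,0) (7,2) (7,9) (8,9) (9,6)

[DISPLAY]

                                                     
                                                     
                                                     
                                                     
                                                     
                                                     
━━━━━━━┓  ┏━━━━━━━━━━━━━━━━━━━━━━━━━┓                
       ┃  ┃ DataTable               ┃                
───────┨  ┠─────────────────────────┨                
   ████┃  ┃City  │Email           │D┃                
   ████┃  ┏━━━━━━━━━━━━━━━━━━━━━━━━━━━━━━━━━━━━━━┓   
   ████┃  ┃ Minesweeper                          ┃   
   ████┃  ┠──────────────────────────────────────┨   
   ████┃  ┃■■■■■■■■■■                            ┃   
███    ┃  ┃■■■■■■■■■■                            ┃   
███    ┃  ┃■■■■■■■■■■                            ┃   
███    ┃  ┃■■■■■■■■■■                            ┃   
━━━━━━━┛  ┃■■■■■■■■■■                            ┃   
          ┃■■■■■■■■■■                            ┃   
          ┗━━━━━━━━━━━━━━━━━━━━━━━━━━━━━━━━━━━━━━┛   
                                                     
                                                     


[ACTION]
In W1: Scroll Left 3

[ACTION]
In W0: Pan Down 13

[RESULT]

                                                     
                                                     
                                                     
                                                     
                                                     
                                                     
━━━━━━━┓  ┏━━━━━━━━━━━━━━━━━━━━━━━━━┓                
       ┃  ┃ DataTable               ┃                
───────┨  ┠─────────────────────────┨                
   ████┃  ┃City  │Email           │D┃                
   ████┃  ┏━━━━━━━━━━━━━━━━━━━━━━━━━━━━━━━━━━━━━━┓   
███    ┃  ┃ Minesweeper                          ┃   
       ┃  ┠──────────────────────────────────────┨   
       ┃  ┃■■■■■■■■■■                            ┃   
       ┃  ┃■■■■■■■■■■                            ┃   
       ┃  ┃■■■■■■■■■■                            ┃   
       ┃  ┃■■■■■■■■■■                            ┃   
━━━━━━━┛  ┃■■■■■■■■■■                            ┃   
          ┃■■■■■■■■■■                            ┃   
          ┗━━━━━━━━━━━━━━━━━━━━━━━━━━━━━━━━━━━━━━┛   
                                                     
                                                     


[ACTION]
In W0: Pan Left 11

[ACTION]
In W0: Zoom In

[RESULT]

                                                     
                                                     
                                                     
                                                     
                                                     
                                                     
━━━━━━━┓  ┏━━━━━━━━━━━━━━━━━━━━━━━━━┓                
       ┃  ┃ DataTable               ┃                
───────┨  ┠─────────────────────────┨                
       ┃  ┃City  │Email           │D┃                
       ┃  ┏━━━━━━━━━━━━━━━━━━━━━━━━━━━━━━━━━━━━━━┓   
       ┃  ┃ Minesweeper                          ┃   
       ┃  ┠──────────────────────────────────────┨   
       ┃  ┃■■■■■■■■■■                            ┃   
       ┃  ┃■■■■■■■■■■                            ┃   
       ┃  ┃■■■■■■■■■■                            ┃   
███████┃  ┃■■■■■■■■■■                            ┃   
━━━━━━━┛  ┃■■■■■■■■■■                            ┃   
          ┃■■■■■■■■■■                            ┃   
          ┗━━━━━━━━━━━━━━━━━━━━━━━━━━━━━━━━━━━━━━┛   
                                                     
                                                     
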